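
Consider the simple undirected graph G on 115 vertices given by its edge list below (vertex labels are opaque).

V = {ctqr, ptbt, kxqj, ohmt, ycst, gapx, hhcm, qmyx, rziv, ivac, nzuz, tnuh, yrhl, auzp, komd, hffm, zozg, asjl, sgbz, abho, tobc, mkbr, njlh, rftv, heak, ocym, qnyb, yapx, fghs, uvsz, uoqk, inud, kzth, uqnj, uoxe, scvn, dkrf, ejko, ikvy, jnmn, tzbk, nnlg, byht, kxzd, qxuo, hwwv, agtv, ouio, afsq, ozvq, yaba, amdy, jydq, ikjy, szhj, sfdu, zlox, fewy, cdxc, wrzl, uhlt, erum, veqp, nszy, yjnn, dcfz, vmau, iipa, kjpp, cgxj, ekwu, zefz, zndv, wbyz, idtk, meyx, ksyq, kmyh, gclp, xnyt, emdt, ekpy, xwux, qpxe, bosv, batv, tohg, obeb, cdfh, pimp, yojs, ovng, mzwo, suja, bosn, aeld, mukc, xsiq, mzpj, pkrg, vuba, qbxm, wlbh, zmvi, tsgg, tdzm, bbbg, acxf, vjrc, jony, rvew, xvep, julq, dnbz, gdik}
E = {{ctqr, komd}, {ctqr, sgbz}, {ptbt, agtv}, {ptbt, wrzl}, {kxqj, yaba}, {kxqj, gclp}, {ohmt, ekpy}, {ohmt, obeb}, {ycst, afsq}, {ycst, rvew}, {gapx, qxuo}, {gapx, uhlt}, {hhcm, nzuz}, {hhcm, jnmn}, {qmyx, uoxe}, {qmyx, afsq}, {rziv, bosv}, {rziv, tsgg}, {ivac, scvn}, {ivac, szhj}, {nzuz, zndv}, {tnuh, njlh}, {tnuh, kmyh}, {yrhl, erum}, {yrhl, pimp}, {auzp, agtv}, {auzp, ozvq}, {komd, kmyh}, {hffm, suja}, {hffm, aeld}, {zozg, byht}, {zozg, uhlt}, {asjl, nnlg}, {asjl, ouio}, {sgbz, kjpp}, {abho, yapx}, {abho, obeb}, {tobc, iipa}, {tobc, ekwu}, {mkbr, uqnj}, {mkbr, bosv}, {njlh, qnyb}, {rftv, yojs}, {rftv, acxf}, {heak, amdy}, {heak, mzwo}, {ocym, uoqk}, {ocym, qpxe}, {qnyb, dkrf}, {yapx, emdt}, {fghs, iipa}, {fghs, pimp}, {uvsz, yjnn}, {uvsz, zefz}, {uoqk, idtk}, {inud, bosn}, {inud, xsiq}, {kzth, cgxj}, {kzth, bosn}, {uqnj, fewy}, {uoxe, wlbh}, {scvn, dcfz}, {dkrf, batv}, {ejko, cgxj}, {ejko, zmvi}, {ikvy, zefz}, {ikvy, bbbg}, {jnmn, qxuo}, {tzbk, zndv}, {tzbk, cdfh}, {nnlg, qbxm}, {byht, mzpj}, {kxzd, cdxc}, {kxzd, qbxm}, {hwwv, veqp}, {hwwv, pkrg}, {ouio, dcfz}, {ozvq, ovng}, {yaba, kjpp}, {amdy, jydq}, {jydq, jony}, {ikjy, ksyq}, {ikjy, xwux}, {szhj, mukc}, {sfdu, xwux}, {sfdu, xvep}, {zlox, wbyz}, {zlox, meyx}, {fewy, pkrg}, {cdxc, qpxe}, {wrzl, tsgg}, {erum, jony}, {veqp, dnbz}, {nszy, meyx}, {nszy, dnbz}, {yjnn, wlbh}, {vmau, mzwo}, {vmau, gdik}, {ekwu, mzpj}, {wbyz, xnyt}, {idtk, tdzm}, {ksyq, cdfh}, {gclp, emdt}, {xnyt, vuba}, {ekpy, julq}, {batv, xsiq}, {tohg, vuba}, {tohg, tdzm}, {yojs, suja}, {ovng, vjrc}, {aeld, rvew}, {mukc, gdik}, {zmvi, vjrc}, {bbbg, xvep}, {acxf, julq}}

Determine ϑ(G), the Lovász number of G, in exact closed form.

115*cos(pi/115)/(cos(pi/115) + 1)

Vertex xnyt has 2 neighbors: wbyz, vuba.
Vertex uvsz has 2 neighbors: yjnn, zefz.
Vertex zndv has 2 neighbors: nzuz, tzbk.
N(rvew) = {ycst, aeld}, |N(rvew)| = 2.
2-regular, N=115; a single 115-cycle (edge-transitive).
spec(A) ≈ [2.0, 1.997, 1.988, 1.973, 1.952, 1.926, 1.893, 1.856, 1.812, 1.763, 1.709, 1.65, 1.585, 1.516, 1.443, 1.365, 1.283, 1.198, 1.108, 1.016, 0.92, 0.822, 0.721, 0.618, 0.513, 0.407, 0.299, 0.191, 0.082, -0.027, -0.136, -0.245, -0.353, -0.46, -0.566, -0.67, -0.772, -0.871, -0.968, -1.062, -1.153, -1.241, -1.325, -1.405, -1.48, -1.551, -1.618, -1.68, -1.737, -1.788, -1.834, -1.875, -1.91, -1.94, -1.964, -1.981, -1.993, -1.999] (distinct, 3 d.p.).
With N=115: ϑ(G) = 115·(-(-1)*2*cos(pi/115))/(2−(-2*cos(pi/115))) = 115*cos(pi/115)/(cos(pi/115) + 1).
= 57.489270835… (decimal).
Check 57 ≤ 115*cos(pi/115)/(cos(pi/115) + 1) ≤ 58: both strict.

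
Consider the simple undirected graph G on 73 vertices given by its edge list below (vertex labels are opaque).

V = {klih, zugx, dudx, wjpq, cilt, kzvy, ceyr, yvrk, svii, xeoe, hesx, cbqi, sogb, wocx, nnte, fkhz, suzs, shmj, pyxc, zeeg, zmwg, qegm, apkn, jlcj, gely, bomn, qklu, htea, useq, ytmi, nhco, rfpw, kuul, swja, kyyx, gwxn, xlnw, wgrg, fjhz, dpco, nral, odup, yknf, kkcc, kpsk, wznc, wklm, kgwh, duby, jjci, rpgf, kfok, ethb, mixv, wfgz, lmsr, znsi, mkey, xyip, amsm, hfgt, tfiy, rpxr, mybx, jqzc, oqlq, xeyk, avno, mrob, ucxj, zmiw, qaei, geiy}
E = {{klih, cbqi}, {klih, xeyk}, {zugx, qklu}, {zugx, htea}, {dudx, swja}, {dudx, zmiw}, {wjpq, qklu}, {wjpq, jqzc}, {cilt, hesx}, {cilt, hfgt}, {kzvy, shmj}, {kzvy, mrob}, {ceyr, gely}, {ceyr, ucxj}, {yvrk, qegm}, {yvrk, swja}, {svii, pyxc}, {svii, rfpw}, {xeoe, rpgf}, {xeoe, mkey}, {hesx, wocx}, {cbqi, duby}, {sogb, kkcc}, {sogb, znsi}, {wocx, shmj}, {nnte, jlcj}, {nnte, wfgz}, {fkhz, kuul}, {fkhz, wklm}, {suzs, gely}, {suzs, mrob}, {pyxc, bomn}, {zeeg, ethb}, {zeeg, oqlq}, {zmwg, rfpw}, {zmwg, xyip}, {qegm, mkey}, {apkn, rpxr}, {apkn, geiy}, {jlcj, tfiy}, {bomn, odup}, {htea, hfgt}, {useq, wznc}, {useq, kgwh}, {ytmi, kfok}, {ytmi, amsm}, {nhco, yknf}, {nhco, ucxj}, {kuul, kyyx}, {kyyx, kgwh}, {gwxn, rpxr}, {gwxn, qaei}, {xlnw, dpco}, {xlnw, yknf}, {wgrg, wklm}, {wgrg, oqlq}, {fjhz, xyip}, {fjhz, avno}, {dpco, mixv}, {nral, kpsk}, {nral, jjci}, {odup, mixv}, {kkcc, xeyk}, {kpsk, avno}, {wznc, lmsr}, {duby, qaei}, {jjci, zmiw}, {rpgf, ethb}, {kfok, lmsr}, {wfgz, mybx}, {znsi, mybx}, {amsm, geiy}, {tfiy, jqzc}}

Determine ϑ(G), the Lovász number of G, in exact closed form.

73*cos(pi/73)/(cos(pi/73) + 1)

N(ytmi) = {kfok, amsm}, |N(ytmi)| = 2.
Vertex sogb has 2 neighbors: kkcc, znsi.
Vertex kyyx has 2 neighbors: kuul, kgwh.
Vertex rpgf has 2 neighbors: xeoe, ethb.
G on 73 vertices is 2-regular; connected 2-regular on 73 ⇒ C_{73}.
spec(A) ≈ [2.0, 1.9926, 1.97044, 1.9337, 1.88263, 1.81764, 1.73918, 1.64785, 1.54431, 1.42935, 1.3038, 1.1686, 1.02474, 0.8733, 0.7154, 0.55219, 0.3849, 0.21476, 0.04303, -0.12902, -0.30011, -0.46898, -0.63438, -0.79509, -0.9499, -1.09769, -1.23734, -1.36784, -1.48821, -1.59756, -1.69508, -1.78006, -1.85185, -1.90993, -1.95388, -1.98335, -1.99815] (distinct, 5 d.p.).
−73·(-2*cos(pi/73)) / ((2)−(-2*cos(pi/73))) = 73*cos(pi/73)/(cos(pi/73) + 1) = ϑ(G).
ϑ(G) ≈ 36.4830948.
36 ≤ 73*cos(pi/73)/(cos(pi/73) + 1) ≤ 37: both strict.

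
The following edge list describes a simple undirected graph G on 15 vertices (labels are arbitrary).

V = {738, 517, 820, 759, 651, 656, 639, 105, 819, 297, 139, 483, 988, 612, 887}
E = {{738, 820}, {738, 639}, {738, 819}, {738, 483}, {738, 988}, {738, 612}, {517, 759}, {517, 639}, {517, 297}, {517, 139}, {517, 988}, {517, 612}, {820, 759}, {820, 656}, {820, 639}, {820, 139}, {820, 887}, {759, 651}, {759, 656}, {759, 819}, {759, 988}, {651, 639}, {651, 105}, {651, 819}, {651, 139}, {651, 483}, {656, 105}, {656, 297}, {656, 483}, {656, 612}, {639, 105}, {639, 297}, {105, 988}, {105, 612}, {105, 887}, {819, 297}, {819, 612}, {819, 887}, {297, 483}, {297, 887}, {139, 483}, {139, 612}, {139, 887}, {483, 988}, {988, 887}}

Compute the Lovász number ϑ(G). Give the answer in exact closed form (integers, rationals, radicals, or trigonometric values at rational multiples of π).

N(651) = {759, 639, 105, 819, 139, 483}, |N(651)| = 6.
Vertex 820 has 6 neighbors: 738, 759, 656, 639, 139, 887.
N(656) = {820, 759, 105, 297, 483, 612}, |N(656)| = 6.
deg(819) = 6; N(819) = {738, 759, 651, 297, 612, 887}.
6-regular, N=15; this is K(6,2), the Kneser graph.
Distinct eigenvalues (to 6 d.p.): [6.0, 1.0, -3.0].
With N=15: ϑ(G) = 15·(-1*(-3))/(6−(-3)) = 5.
ϑ(G) ≈ 5.0000.

5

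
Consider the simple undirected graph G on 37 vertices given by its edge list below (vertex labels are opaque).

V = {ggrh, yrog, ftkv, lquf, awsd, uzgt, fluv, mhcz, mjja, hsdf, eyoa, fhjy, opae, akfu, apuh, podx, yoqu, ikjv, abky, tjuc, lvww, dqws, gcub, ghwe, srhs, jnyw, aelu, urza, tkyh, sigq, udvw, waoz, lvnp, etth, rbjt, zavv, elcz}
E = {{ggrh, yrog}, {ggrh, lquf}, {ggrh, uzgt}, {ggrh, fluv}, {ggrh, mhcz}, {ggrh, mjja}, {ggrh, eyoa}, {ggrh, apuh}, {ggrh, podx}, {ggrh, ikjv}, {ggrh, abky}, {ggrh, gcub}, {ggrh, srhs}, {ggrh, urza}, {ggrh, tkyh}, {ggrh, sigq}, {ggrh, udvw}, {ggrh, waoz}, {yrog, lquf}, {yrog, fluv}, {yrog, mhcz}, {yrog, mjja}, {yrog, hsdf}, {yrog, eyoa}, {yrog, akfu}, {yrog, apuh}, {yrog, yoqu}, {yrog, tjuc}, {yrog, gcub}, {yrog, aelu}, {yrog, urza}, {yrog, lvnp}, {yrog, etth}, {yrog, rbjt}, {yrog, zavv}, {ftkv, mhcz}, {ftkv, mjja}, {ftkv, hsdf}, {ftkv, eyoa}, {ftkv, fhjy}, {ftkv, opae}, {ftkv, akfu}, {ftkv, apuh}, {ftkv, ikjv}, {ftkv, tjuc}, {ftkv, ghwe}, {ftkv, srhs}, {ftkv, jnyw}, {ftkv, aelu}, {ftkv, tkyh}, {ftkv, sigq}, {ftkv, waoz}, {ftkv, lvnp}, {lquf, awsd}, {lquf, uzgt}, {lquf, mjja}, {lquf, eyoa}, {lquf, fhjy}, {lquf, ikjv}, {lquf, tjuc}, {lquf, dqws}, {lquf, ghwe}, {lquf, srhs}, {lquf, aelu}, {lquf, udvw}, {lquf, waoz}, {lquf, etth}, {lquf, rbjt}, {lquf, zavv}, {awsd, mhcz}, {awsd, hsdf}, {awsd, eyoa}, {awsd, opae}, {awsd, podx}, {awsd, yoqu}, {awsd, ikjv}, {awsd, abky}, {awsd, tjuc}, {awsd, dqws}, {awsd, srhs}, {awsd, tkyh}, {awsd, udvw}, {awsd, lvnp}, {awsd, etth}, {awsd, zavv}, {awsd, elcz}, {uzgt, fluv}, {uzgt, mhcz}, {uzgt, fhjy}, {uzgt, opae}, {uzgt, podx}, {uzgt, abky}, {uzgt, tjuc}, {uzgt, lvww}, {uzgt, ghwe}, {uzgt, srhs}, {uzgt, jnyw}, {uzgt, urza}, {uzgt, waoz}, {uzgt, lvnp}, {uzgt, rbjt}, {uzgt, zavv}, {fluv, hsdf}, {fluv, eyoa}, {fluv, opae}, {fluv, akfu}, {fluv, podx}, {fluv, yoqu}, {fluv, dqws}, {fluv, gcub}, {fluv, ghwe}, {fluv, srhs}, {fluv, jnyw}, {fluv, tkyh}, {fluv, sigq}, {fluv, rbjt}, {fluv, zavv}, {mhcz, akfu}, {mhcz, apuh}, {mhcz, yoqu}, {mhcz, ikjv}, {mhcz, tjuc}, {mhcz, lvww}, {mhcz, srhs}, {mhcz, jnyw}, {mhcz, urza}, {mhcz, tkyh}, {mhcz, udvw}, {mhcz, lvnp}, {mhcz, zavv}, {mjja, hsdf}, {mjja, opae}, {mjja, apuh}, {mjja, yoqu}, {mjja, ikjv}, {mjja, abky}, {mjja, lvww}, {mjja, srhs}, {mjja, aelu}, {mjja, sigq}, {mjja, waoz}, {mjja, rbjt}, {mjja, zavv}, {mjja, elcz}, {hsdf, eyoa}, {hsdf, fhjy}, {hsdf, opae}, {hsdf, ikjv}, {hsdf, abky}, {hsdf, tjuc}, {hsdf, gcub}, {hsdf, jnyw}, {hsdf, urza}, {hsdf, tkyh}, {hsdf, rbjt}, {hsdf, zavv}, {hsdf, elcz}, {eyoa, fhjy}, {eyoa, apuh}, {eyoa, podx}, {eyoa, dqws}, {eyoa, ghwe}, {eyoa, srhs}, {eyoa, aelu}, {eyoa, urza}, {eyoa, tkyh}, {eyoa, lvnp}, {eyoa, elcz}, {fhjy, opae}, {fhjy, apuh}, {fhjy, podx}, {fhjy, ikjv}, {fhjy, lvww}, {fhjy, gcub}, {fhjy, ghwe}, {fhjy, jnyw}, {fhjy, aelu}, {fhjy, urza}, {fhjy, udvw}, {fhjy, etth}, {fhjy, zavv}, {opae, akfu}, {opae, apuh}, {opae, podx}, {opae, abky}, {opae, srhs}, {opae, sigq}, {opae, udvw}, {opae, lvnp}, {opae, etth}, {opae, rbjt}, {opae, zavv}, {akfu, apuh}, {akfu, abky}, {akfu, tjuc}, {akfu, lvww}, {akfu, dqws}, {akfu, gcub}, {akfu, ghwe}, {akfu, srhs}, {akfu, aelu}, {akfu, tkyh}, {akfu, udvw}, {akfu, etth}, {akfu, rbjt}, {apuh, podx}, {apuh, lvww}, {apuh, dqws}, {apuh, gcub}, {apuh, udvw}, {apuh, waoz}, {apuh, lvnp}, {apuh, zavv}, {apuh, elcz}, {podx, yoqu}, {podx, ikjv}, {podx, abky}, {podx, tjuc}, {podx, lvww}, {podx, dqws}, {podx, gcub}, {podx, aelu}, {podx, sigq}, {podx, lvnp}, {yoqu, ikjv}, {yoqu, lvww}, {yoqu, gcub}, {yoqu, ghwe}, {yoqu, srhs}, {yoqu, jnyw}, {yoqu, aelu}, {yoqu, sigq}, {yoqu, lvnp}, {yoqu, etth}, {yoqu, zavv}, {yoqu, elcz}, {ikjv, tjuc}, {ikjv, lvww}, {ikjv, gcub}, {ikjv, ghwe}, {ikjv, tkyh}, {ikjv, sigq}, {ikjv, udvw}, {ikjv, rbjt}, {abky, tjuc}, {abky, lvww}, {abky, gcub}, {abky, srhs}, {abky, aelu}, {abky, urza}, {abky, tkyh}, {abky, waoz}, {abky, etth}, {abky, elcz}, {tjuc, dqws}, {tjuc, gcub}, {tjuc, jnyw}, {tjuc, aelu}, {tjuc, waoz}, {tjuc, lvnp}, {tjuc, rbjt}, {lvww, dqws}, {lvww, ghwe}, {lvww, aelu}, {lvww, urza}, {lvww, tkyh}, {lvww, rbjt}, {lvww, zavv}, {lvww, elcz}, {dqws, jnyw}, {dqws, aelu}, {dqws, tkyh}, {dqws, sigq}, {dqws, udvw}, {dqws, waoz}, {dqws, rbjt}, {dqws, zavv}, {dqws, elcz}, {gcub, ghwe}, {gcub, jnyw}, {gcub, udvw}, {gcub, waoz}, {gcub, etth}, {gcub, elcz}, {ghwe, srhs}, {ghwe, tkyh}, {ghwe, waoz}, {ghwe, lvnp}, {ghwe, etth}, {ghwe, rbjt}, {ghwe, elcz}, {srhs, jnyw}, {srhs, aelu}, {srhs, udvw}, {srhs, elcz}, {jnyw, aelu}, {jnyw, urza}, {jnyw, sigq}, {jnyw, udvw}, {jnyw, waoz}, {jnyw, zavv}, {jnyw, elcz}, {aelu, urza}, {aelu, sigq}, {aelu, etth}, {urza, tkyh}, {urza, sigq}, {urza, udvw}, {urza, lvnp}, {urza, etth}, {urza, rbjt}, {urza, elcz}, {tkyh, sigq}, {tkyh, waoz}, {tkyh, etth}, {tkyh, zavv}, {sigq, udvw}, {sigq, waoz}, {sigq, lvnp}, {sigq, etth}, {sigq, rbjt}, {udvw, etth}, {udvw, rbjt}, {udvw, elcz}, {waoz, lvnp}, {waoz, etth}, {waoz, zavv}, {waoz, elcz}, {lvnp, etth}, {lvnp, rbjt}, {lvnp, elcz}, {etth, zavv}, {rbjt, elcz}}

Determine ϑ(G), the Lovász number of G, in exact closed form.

sqrt(37)

deg(jnyw) = 18; N(jnyw) = {ftkv, uzgt, fluv, mhcz, hsdf, fhjy, yoqu, tjuc, dqws, gcub, srhs, aelu, urza, sigq, udvw, waoz, zavv, elcz}.
Vertex zavv has 18 neighbors: yrog, lquf, awsd, uzgt, fluv, mhcz, mjja, hsdf, fhjy, opae, apuh, yoqu, lvww, dqws, jnyw, tkyh, waoz, etth.
N(podx) = {ggrh, awsd, uzgt, fluv, eyoa, fhjy, opae, apuh, yoqu, ikjv, abky, tjuc, lvww, dqws, gcub, aelu, sigq, lvnp}, |N(podx)| = 18.
deg(fluv) = 18; N(fluv) = {ggrh, yrog, uzgt, hsdf, eyoa, opae, akfu, podx, yoqu, dqws, gcub, ghwe, srhs, jnyw, tkyh, sigq, rbjt, zavv}.
37-vertex 18-regular graph: strongly regular (37,18,8,9).
Distinct eigenvalues (to 5 d.p.): [18.0, 2.54138, -3.54138].
With N=37: ϑ(G) = 37·(-(-sqrt(37)/2 - 1/2))/(18−(-sqrt(37)/2 - 1/2)) = sqrt(37).
≈ 6.082763 (to 6 d.p.).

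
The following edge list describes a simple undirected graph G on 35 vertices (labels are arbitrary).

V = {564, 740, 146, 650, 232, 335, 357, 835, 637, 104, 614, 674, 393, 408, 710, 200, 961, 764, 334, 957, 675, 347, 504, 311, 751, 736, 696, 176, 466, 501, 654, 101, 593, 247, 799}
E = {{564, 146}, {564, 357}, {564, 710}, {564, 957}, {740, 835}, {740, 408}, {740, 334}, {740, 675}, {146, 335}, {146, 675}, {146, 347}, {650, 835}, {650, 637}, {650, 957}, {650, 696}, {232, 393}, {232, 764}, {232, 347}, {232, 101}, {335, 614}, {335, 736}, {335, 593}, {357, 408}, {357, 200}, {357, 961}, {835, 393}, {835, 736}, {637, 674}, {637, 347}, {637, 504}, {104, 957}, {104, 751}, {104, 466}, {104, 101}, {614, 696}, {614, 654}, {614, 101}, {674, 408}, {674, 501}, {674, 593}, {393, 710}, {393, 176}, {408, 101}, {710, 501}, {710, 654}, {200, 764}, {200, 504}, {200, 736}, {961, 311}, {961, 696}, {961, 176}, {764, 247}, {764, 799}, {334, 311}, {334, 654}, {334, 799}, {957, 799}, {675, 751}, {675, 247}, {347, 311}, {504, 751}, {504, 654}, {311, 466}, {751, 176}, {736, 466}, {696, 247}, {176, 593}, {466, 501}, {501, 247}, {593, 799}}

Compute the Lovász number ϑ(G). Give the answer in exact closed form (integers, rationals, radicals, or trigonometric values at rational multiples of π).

15

deg(675) = 4; N(675) = {740, 146, 751, 247}.
Vertex 501 has 4 neighbors: 674, 710, 466, 247.
deg(311) = 4; N(311) = {961, 334, 347, 466}.
deg(696) = 4; N(696) = {650, 614, 961, 247}.
deg(v) = 4 for all v (|V|=35); Kneser-type, 3-subsets of [7].
The 4 distinct eigenvalues: [4.0, 2.0, -1.0, -3.0].
Lovász (edge-transitive): ϑ = −35·(-3)/((4)−(-3)) = 15.
ϑ(G) ≈ 15.00000000.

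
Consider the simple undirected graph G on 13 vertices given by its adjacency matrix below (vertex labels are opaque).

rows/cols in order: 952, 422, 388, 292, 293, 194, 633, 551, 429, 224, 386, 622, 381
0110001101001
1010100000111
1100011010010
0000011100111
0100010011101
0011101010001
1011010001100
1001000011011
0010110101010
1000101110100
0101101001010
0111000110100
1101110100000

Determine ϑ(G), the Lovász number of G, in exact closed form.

sqrt(13)

Vertex 952 has 6 neighbors: 422, 388, 633, 551, 224, 381.
deg(422) = 6; N(422) = {952, 388, 293, 386, 622, 381}.
Vertex 633 has 6 neighbors: 952, 388, 292, 194, 224, 386.
N(429) = {388, 293, 194, 551, 224, 622}, |N(429)| = 6.
deg(v) = 6 for all v (|V|=13); SR(13,6,2,3) — a Paley graph.
Distinct eigenvalues (to 5 d.p.): [6.0, 1.30278, -2.30278].
Lovász (edge-transitive): ϑ = −13·(-sqrt(13)/2 - 1/2)/((6)−(-sqrt(13)/2 - 1/2)) = sqrt(13).
ϑ(G) ≈ 3.60555.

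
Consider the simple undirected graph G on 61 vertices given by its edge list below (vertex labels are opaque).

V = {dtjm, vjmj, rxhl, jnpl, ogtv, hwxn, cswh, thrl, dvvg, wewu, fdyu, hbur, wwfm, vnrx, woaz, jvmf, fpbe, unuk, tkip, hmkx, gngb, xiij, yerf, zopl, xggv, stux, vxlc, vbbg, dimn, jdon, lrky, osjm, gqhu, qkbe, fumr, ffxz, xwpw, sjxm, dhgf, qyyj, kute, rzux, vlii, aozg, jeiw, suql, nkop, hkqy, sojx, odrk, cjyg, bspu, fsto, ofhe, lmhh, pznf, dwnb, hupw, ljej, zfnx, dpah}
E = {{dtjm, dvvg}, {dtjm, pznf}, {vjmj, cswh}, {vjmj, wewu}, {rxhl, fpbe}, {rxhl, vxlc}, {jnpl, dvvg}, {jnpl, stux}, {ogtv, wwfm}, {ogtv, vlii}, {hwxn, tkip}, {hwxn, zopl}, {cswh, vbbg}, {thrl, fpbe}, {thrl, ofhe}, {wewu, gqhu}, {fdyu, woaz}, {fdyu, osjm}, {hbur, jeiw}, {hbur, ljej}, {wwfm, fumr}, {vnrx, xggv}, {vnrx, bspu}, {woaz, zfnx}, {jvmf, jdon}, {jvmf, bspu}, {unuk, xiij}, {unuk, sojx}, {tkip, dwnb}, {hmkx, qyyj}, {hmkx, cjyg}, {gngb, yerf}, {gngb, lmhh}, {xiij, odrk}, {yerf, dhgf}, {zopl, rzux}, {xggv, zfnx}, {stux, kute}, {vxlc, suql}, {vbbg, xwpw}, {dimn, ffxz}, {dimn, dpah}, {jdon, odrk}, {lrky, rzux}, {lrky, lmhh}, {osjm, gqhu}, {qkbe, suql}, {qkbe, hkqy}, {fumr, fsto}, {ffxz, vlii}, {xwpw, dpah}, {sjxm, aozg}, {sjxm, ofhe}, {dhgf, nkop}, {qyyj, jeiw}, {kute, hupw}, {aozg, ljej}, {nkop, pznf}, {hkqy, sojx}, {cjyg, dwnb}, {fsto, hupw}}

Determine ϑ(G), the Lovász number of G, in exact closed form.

N(woaz) = {fdyu, zfnx}, |N(woaz)| = 2.
Vertex fsto has 2 neighbors: fumr, hupw.
deg(lmhh) = 2; N(lmhh) = {gngb, lrky}.
Vertex suql has 2 neighbors: vxlc, qkbe.
Every vertex has degree 2 (N=61); a single 61-cycle (edge-transitive).
Distinct eigenvalues (to 4 d.p.): [2.0, 1.9894, 1.9577, 1.9053, 1.8326, 1.7406, 1.6301, 1.5023, 1.3585, 1.2004, 1.0296, 0.8478, 0.6571, 0.4594, 0.2568, 0.0515, -0.1544, -0.3586, -0.559, -0.7535, -0.94, -1.1165, -1.2812, -1.4323, -1.5682, -1.6876, -1.789, -1.8714, -1.9341, -1.9762, -1.9973].
Lovász: ϑ = −61(-2*cos(pi/61))/(2+-(-1)*2*cos(pi/61)) = 61*cos(pi/61)/(cos(pi/61) + 1).
≈ 30.47976646 (to 8 d.p.).
Check 30 ≤ 61*cos(pi/61)/(cos(pi/61) + 1) ≤ 31: both strict.

61*cos(pi/61)/(cos(pi/61) + 1)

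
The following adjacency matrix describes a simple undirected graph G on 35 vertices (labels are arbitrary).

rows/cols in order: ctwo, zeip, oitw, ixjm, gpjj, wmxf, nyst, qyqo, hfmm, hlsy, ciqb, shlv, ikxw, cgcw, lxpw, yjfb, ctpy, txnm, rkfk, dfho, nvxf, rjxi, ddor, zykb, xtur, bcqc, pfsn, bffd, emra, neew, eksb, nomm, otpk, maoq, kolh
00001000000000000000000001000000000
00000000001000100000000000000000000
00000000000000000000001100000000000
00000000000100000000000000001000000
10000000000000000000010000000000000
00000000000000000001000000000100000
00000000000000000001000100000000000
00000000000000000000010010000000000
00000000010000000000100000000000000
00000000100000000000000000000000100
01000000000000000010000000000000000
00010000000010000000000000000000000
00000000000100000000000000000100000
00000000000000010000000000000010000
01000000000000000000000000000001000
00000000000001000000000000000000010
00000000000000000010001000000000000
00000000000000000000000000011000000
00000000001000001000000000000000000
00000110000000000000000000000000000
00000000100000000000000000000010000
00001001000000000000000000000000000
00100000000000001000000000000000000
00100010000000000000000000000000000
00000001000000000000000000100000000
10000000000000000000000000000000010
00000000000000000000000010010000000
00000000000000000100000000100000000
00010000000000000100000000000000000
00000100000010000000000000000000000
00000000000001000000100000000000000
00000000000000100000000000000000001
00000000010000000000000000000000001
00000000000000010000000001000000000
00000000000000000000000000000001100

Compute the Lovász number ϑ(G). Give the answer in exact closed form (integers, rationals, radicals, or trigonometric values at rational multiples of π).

N(pfsn) = {xtur, bffd}, |N(pfsn)| = 2.
deg(oitw) = 2; N(oitw) = {ddor, zykb}.
Vertex neew has 2 neighbors: wmxf, ikxw.
N(ctwo) = {gpjj, bcqc}, |N(ctwo)| = 2.
35-vertex 2-regular graph: a single 35-cycle (edge-transitive).
A has 18 distinct eigenvalues ≈ [2.0, 1.968, 1.872, 1.717, 1.506, 1.247, 0.948, 0.618, 0.268, -0.09, -0.445, -0.786, -1.102, -1.382, -1.618, -1.802, -1.928, -1.992].
ϑ = −N·λ_min/(λ_max−λ_min) = −35·(-2*cos(pi/35))/(2−(-2*cos(pi/35))) = 35*cos(pi/35)/(cos(pi/35) + 1).
= 17.46470403… (decimal).
17 ≤ 35*cos(pi/35)/(cos(pi/35) + 1) ≤ 18: both strict.

35*cos(pi/35)/(cos(pi/35) + 1)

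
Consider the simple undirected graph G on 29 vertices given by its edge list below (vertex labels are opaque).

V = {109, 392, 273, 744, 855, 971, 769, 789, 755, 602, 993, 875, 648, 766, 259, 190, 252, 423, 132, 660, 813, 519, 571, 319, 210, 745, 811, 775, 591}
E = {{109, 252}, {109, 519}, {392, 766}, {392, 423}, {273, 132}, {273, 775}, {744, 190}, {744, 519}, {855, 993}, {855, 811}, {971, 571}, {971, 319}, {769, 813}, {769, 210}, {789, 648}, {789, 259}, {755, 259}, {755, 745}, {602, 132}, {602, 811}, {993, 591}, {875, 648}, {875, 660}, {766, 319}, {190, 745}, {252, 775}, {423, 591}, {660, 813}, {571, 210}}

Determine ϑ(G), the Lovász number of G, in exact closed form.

deg(775) = 2; N(775) = {273, 252}.
Vertex 190 has 2 neighbors: 744, 745.
N(132) = {273, 602}, |N(132)| = 2.
deg(855) = 2; N(855) = {993, 811}.
Regular of degree 2 on 29 vertices: a single 29-cycle (edge-transitive).
Distinct eigenvalues (to 4 d.p.): [2.0, 1.9532, 1.8152, 1.5922, 1.2948, 0.9368, 0.5351, 0.1083, -0.3236, -0.7403, -1.1224, -1.452, -1.7137, -1.8953, -1.9883].
With N=29: ϑ(G) = 29·(-(-1)*2*cos(pi/29))/(2−(-2*cos(pi/29))) = 29*cos(pi/29)/(cos(pi/29) + 1).
ϑ(G) ≈ 14.45737526.
14 ≤ 29*cos(pi/29)/(cos(pi/29) + 1) ≤ 15: both strict.

29*cos(pi/29)/(cos(pi/29) + 1)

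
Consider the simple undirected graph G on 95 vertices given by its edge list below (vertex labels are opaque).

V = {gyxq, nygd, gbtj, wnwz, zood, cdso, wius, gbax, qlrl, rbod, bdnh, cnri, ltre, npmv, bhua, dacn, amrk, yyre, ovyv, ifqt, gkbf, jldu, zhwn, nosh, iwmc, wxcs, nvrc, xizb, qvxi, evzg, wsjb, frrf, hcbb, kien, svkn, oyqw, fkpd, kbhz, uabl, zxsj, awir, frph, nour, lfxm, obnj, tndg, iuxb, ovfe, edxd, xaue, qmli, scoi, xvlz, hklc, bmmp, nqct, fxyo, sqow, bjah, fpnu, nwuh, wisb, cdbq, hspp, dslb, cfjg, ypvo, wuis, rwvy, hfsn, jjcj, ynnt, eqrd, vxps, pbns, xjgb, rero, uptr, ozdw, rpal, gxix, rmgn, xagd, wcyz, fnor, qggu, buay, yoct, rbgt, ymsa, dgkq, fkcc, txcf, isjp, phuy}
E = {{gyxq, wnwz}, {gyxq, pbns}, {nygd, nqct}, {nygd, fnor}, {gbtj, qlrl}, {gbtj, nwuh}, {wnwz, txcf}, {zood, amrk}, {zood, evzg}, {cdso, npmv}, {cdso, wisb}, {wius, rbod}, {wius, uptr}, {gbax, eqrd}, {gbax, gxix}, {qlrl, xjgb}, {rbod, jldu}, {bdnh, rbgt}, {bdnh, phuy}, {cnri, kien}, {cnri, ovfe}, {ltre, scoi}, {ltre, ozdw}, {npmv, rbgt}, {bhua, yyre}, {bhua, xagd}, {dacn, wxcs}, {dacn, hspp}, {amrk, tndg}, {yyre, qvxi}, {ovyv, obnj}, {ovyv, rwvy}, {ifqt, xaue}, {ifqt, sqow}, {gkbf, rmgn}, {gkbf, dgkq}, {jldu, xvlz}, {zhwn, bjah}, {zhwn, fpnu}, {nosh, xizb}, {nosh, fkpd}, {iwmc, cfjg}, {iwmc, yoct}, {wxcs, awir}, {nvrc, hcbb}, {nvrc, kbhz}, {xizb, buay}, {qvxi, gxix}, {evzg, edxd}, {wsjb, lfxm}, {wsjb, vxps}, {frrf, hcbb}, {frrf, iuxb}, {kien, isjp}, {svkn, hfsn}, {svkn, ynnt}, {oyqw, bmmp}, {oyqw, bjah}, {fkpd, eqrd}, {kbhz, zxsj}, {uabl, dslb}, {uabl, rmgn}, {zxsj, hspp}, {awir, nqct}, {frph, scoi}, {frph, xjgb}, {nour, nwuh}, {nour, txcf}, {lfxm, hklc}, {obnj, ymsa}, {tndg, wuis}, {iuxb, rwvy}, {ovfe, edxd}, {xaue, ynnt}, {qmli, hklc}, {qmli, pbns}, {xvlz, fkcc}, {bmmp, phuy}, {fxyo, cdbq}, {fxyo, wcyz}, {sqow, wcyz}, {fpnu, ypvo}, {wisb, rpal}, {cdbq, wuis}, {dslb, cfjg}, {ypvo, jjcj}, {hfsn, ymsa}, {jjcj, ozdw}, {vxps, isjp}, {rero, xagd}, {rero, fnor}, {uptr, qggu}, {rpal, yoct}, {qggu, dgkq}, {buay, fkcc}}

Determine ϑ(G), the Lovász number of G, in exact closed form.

Vertex iuxb has 2 neighbors: frrf, rwvy.
N(ynnt) = {svkn, xaue}, |N(ynnt)| = 2.
deg(sqow) = 2; N(sqow) = {ifqt, wcyz}.
Vertex hspp has 2 neighbors: dacn, zxsj.
G on 95 vertices is 2-regular; this is C_{95}, the 95-cycle.
The 48 distinct eigenvalues: [2.0, 1.9956, 1.9825, 1.9608, 1.9304, 1.8916, 1.8446, 1.7895, 1.7265, 1.656, 1.5783, 1.4936, 1.4025, 1.3052, 1.2022, 1.0939, 0.9808, 0.8635, 0.7424, 0.618, 0.491, 0.3618, 0.231, 0.0992, -0.0331, -0.1652, -0.2965, -0.4266, -0.5548, -0.6806, -0.8034, -0.9227, -1.0379, -1.1487, -1.2544, -1.3546, -1.4489, -1.5368, -1.618, -1.6922, -1.7589, -1.818, -1.8691, -1.9121, -1.9467, -1.9727, -1.9902, -1.9989].
With N=95: ϑ(G) = 95·(-(-1)*2*cos(pi/95))/(2−(-2*cos(pi/95))) = 95*cos(pi/95)/(cos(pi/95) + 1).
≈ 47.4870113 (to 7 d.p.).
47 ≤ 95*cos(pi/95)/(cos(pi/95) + 1) ≤ 48: both strict.

95*cos(pi/95)/(cos(pi/95) + 1)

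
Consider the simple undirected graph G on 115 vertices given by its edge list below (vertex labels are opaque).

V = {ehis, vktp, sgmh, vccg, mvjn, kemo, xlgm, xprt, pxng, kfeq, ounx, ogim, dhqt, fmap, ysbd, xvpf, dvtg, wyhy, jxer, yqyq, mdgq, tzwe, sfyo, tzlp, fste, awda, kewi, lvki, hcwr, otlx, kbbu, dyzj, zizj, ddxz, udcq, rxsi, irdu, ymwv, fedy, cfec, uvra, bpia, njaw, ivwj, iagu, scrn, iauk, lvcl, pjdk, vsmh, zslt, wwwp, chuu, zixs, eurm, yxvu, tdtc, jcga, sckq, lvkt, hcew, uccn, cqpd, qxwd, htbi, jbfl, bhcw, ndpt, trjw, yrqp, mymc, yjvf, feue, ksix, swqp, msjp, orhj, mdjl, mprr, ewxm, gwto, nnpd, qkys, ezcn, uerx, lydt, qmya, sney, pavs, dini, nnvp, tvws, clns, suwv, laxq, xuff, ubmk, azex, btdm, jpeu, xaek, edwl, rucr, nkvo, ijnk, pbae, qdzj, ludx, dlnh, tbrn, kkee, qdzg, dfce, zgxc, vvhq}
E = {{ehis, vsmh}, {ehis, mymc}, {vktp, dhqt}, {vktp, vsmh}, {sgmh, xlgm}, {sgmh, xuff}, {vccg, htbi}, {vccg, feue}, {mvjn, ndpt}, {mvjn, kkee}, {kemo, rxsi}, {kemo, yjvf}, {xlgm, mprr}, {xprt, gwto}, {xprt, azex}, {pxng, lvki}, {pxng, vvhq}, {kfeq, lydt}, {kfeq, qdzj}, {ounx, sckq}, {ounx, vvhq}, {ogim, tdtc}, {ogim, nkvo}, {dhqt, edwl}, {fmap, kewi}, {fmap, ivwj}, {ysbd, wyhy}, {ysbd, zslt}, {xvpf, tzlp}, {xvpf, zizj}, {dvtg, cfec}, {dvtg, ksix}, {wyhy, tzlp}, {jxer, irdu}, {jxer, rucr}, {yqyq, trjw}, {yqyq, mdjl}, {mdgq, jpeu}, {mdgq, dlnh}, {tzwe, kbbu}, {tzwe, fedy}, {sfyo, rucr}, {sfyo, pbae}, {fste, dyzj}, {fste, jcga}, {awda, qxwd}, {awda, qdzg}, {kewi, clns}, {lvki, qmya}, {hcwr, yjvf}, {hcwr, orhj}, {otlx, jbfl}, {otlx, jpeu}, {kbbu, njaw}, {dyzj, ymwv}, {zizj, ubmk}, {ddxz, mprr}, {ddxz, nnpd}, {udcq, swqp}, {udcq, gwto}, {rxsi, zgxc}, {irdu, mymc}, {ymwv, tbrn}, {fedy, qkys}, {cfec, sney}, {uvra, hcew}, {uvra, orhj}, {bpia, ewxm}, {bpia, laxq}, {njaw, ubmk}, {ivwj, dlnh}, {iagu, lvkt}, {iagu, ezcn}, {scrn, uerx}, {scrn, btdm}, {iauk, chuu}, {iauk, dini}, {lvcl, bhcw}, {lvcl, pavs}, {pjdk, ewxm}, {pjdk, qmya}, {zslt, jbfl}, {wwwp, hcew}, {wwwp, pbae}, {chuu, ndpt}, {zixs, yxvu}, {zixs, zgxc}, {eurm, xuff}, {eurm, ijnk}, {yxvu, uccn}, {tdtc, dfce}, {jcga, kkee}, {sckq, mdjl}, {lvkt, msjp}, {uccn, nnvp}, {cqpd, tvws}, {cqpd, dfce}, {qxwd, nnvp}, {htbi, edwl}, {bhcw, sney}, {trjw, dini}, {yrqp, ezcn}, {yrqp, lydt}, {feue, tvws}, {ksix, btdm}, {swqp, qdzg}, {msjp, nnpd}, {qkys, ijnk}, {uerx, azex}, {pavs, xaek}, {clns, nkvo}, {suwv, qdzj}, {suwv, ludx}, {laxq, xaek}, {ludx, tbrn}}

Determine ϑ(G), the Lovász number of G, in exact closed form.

N(ubmk) = {zizj, njaw}, |N(ubmk)| = 2.
deg(qdzg) = 2; N(qdzg) = {awda, swqp}.
Vertex zgxc has 2 neighbors: rxsi, zixs.
Vertex gwto has 2 neighbors: xprt, udcq.
Every vertex has degree 2 (N=115); connected 2-regular on 115 ⇒ C_{115}.
The 58 distinct eigenvalues: [2.0, 1.997, 1.9881, 1.9732, 1.9524, 1.9258, 1.8935, 1.8555, 1.812, 1.763, 1.7088, 1.6495, 1.5853, 1.5164, 1.4429, 1.3651, 1.2832, 1.1976, 1.1083, 1.0157, 0.9201, 0.8218, 0.721, 0.618, 0.5132, 0.4069, 0.2994, 0.1909, 0.0819, -0.0273, -0.1365, -0.2452, -0.3533, -0.4602, -0.5658, -0.6698, -0.7717, -0.8713, -0.9683, -1.0624, -1.1534, -1.2409, -1.3247, -1.4045, -1.4802, -1.5514, -1.618, -1.6798, -1.7366, -1.7882, -1.8344, -1.8752, -1.9104, -1.9399, -1.9635, -1.9814, -1.9933, -1.9993].
ϑ = −N·λ_min/(λ_max−λ_min) = −115·(-2*cos(pi/115))/(2−(-2*cos(pi/115))) = 115*cos(pi/115)/(cos(pi/115) + 1).
≈ 57.48927083 (to 8 d.p.).
Lovász sandwich 57 ≤ 115*cos(pi/115)/(cos(pi/115) + 1) ≤ 58: both strict.

115*cos(pi/115)/(cos(pi/115) + 1)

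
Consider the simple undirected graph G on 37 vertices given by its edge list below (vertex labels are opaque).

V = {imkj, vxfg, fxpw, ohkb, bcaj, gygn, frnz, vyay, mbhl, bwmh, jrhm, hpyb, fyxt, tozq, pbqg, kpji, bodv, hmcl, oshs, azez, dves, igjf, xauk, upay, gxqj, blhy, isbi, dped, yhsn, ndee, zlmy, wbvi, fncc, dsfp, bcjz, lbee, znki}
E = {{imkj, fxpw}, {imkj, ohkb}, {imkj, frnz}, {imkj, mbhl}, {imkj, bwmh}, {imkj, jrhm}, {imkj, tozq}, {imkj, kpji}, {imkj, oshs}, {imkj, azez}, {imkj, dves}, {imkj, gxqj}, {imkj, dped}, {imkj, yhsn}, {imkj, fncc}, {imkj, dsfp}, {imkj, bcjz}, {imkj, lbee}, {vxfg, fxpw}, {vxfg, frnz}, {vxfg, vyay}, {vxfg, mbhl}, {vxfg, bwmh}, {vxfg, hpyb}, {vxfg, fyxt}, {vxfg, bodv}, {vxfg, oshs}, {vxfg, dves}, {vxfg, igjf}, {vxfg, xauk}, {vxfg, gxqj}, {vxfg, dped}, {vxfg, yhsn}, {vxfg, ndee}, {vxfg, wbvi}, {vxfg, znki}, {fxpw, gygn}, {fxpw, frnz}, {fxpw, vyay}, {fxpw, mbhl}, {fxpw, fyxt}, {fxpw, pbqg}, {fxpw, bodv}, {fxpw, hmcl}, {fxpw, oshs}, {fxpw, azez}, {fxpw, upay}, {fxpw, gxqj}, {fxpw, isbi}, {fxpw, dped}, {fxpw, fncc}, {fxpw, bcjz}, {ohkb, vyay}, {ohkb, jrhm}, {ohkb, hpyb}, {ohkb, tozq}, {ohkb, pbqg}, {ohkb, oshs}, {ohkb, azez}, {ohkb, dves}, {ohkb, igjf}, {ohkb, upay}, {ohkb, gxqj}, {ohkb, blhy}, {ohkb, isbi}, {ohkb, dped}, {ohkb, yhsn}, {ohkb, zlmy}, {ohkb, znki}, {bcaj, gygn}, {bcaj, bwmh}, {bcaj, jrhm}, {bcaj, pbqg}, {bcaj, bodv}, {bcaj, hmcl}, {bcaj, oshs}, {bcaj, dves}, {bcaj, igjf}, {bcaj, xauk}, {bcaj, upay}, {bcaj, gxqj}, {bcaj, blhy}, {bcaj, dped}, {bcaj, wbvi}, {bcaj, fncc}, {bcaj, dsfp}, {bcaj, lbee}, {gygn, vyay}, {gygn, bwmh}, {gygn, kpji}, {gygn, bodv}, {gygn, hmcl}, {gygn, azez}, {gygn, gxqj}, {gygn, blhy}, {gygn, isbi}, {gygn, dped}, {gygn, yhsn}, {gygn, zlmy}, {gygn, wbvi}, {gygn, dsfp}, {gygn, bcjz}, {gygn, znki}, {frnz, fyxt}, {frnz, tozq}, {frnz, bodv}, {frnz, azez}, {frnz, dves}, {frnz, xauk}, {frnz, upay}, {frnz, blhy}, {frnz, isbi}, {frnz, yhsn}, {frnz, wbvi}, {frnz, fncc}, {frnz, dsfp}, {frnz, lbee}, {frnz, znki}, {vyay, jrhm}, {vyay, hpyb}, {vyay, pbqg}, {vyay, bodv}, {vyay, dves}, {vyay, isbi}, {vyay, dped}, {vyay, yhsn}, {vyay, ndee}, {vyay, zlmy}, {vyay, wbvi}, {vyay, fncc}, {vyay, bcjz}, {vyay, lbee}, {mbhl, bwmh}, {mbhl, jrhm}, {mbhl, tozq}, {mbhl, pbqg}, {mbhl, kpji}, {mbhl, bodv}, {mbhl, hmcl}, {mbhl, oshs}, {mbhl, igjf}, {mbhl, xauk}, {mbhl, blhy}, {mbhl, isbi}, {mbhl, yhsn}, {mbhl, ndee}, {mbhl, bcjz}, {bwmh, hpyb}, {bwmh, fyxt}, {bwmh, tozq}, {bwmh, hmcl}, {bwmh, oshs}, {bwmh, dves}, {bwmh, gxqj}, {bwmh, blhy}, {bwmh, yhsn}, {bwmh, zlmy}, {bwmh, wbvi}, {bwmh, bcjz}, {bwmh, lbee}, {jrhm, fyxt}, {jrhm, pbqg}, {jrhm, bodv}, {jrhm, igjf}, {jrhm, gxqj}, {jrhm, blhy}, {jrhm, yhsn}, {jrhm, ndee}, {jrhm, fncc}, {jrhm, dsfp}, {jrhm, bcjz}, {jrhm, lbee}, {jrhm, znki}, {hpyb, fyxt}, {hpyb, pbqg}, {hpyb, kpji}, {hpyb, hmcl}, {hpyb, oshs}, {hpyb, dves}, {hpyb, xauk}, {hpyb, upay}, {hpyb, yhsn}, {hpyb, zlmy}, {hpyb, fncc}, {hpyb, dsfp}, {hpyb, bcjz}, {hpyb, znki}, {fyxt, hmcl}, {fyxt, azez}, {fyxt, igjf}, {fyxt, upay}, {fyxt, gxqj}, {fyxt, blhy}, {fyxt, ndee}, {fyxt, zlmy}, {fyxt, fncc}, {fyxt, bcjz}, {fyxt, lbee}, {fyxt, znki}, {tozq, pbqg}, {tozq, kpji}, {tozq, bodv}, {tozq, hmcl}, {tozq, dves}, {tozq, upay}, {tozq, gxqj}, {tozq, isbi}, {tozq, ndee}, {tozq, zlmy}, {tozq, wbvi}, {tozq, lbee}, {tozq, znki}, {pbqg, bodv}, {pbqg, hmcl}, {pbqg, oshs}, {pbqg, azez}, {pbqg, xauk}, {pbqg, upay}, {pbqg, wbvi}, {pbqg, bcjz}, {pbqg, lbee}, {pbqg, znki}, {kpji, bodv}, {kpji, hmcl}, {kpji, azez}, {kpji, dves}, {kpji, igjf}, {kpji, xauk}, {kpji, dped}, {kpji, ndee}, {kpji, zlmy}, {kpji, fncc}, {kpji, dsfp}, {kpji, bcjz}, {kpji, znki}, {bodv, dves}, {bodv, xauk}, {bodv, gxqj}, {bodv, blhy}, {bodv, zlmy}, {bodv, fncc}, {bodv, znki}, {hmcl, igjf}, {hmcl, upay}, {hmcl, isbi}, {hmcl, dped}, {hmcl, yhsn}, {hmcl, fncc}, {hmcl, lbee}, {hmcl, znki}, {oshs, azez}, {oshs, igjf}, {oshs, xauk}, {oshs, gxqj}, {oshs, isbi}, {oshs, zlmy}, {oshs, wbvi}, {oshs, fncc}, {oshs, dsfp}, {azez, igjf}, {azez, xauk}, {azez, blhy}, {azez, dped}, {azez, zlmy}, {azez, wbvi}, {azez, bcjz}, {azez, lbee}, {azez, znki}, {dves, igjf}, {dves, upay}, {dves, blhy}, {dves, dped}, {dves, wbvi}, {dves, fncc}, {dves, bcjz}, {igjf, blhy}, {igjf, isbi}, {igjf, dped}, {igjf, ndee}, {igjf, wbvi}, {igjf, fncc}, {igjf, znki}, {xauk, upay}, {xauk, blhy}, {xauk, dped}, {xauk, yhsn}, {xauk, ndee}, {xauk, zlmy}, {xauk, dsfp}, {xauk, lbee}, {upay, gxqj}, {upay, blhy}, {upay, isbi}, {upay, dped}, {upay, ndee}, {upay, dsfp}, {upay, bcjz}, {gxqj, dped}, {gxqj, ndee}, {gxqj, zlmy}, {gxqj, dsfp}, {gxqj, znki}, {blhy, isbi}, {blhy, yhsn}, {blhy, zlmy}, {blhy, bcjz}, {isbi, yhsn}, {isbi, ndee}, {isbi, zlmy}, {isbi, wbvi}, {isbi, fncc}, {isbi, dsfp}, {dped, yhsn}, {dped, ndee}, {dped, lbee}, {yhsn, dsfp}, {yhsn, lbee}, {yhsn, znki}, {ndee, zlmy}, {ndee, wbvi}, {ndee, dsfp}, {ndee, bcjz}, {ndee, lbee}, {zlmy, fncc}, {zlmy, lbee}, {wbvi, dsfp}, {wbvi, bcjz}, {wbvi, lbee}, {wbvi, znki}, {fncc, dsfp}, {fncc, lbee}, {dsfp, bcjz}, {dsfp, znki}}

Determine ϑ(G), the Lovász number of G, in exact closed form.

sqrt(37)

N(gxqj) = {imkj, vxfg, fxpw, ohkb, bcaj, gygn, bwmh, jrhm, fyxt, tozq, bodv, oshs, upay, dped, ndee, zlmy, dsfp, znki}, |N(gxqj)| = 18.
N(xauk) = {vxfg, bcaj, frnz, mbhl, hpyb, pbqg, kpji, bodv, oshs, azez, upay, blhy, dped, yhsn, ndee, zlmy, dsfp, lbee}, |N(xauk)| = 18.
Vertex imkj has 18 neighbors: fxpw, ohkb, frnz, mbhl, bwmh, jrhm, tozq, kpji, oshs, azez, dves, gxqj, dped, yhsn, fncc, dsfp, bcjz, lbee.
N(pbqg) = {fxpw, ohkb, bcaj, vyay, mbhl, jrhm, hpyb, tozq, bodv, hmcl, oshs, azez, xauk, upay, wbvi, bcjz, lbee, znki}, |N(pbqg)| = 18.
18-regular, N=37; SR(37,18,8,9) — a Paley graph.
A has 3 distinct eigenvalues ≈ [18.0, 2.54138, -3.54138].
Lovász (edge-transitive): ϑ = −37·(-sqrt(37)/2 - 1/2)/((18)−(-sqrt(37)/2 - 1/2)) = sqrt(37).
= 6.0828… (decimal).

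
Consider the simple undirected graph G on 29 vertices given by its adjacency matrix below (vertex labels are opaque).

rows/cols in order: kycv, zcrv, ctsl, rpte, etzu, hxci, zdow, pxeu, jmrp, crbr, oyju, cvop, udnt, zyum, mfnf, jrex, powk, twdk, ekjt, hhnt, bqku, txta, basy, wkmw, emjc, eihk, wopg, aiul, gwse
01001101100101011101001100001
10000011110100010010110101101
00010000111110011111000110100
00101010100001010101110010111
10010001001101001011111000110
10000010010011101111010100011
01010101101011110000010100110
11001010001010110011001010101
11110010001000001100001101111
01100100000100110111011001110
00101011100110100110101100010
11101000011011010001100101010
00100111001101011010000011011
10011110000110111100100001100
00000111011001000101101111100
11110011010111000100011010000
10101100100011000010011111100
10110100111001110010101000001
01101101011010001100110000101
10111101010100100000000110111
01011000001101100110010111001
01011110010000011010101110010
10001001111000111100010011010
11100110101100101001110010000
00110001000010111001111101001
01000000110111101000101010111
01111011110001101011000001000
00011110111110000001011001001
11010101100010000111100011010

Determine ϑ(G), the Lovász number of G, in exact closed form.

sqrt(29)

Vertex eihk has 14 neighbors: zcrv, jmrp, crbr, cvop, udnt, zyum, mfnf, powk, bqku, basy, emjc, wopg, aiul, gwse.
N(zyum) = {kycv, rpte, etzu, hxci, zdow, cvop, udnt, mfnf, jrex, powk, twdk, bqku, eihk, wopg}, |N(zyum)| = 14.
Vertex pxeu has 14 neighbors: kycv, zcrv, etzu, zdow, oyju, udnt, mfnf, jrex, ekjt, hhnt, basy, emjc, wopg, gwse.
N(udnt) = {ctsl, hxci, zdow, pxeu, oyju, cvop, zyum, jrex, powk, ekjt, emjc, eihk, aiul, gwse}, |N(udnt)| = 14.
29-vertex 14-regular graph: strongly regular (29,14,6,7).
A has 3 distinct eigenvalues ≈ [14.0, 2.1926, -3.1926].
−29·(-sqrt(29)/2 - 1/2) / ((14)−(-sqrt(29)/2 - 1/2)) = sqrt(29) = ϑ(G).
ϑ(G) ≈ 5.3851648.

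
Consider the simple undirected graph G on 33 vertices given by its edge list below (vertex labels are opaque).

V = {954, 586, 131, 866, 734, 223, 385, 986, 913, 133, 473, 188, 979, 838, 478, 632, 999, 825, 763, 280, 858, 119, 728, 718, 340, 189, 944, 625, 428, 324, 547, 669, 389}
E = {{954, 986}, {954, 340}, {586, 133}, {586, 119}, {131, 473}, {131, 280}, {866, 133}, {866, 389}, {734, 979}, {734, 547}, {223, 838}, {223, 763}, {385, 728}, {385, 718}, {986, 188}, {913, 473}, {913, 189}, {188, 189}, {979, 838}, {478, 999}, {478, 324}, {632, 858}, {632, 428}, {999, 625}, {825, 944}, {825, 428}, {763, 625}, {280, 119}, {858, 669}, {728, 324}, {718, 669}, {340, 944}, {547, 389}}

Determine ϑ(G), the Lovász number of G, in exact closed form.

33*cos(pi/33)/(cos(pi/33) + 1)

deg(913) = 2; N(913) = {473, 189}.
Vertex 866 has 2 neighbors: 133, 389.
deg(858) = 2; N(858) = {632, 669}.
deg(389) = 2; N(389) = {866, 547}.
Regular of degree 2 on 33 vertices: a single 33-cycle (edge-transitive).
The 17 distinct eigenvalues: [2.0, 1.9639, 1.8567, 1.6825, 1.4475, 1.1601, 0.8308, 0.4715, 0.0952, -0.2846, -0.6541, -1.0, -1.3097, -1.5721, -1.7777, -1.919, -1.9909].
Lovász: ϑ = −33(-2*cos(pi/33))/(2+-(-1)*2*cos(pi/33)) = 33*cos(pi/33)/(cos(pi/33) + 1).
= 16.4626… (decimal).
16 ≤ 33*cos(pi/33)/(cos(pi/33) + 1) ≤ 17: both strict.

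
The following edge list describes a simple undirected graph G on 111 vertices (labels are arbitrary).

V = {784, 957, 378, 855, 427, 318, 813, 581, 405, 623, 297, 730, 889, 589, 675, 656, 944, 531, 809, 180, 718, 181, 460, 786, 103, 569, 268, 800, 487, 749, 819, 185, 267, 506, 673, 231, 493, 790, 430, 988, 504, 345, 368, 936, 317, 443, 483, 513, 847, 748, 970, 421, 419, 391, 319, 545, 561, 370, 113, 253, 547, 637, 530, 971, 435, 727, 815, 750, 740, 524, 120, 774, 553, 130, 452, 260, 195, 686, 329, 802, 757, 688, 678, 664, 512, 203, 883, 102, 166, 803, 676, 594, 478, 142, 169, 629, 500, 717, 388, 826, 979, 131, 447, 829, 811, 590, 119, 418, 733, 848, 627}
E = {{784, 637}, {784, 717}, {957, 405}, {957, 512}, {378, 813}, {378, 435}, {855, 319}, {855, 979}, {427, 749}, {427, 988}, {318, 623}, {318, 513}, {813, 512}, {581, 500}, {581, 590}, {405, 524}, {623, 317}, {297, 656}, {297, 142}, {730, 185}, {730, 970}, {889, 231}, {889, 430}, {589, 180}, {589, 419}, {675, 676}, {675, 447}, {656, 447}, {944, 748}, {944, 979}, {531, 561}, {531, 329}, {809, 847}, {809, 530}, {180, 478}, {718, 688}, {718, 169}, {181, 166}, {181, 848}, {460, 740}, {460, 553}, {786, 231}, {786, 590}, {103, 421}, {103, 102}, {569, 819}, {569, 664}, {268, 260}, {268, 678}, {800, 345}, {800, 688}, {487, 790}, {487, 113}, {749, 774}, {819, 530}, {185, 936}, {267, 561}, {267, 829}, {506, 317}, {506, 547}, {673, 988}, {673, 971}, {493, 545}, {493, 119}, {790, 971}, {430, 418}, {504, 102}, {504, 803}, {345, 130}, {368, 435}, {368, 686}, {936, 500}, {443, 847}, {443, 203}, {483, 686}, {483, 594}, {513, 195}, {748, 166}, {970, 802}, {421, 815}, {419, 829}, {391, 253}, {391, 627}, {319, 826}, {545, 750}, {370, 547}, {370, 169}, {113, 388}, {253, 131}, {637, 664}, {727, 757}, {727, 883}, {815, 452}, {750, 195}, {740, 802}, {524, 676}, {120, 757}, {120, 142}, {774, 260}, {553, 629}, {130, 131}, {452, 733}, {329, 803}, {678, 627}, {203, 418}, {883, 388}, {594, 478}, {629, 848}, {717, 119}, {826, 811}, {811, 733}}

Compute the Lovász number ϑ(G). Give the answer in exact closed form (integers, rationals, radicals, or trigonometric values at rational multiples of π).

Vertex 813 has 2 neighbors: 378, 512.
deg(142) = 2; N(142) = {297, 120}.
deg(435) = 2; N(435) = {378, 368}.
deg(530) = 2; N(530) = {809, 819}.
Regular of degree 2 on 111 vertices: this is C_{111}, the 111-cycle.
spec(A) ≈ [2.0, 1.996797, 1.987197, 1.971232, 1.948952, 1.920429, 1.885755, 1.84504, 1.798414, 1.746028, 1.688049, 1.624662, 1.556072, 1.482496, 1.404172, 1.321349, 1.234294, 1.143286, 1.048615, 0.950584, 0.849509, 0.745713, 0.639528, 0.531294, 0.421359, 0.310073, 0.197795, 0.084882, -0.028302, -0.141395, -0.254036, -0.365862, -0.476517, -0.585646, -0.692898, -0.797931, -0.900407, -1.0, -1.096389, -1.189266, -1.278334, -1.363307, -1.443912, -1.519892, -1.591004, -1.657019, -1.717727, -1.772931, -1.822457, -1.866145, -1.903855, -1.935466, -1.960877, -1.980007, -1.992795, -1.999199] (distinct, 6 d.p.).
With N=111: ϑ(G) = 111·(-(-1)*2*cos(pi/111))/(2−(-2*cos(pi/111))) = 111*cos(pi/111)/(cos(pi/111) + 1).
≈ 55.4888841 (to 7 d.p.).
Sandwich: α(G)=55 ≤ ϑ(G)=111*cos(pi/111)/(cos(pi/111) + 1) ≤ χ(Ḡ)=56 (both strict).

111*cos(pi/111)/(cos(pi/111) + 1)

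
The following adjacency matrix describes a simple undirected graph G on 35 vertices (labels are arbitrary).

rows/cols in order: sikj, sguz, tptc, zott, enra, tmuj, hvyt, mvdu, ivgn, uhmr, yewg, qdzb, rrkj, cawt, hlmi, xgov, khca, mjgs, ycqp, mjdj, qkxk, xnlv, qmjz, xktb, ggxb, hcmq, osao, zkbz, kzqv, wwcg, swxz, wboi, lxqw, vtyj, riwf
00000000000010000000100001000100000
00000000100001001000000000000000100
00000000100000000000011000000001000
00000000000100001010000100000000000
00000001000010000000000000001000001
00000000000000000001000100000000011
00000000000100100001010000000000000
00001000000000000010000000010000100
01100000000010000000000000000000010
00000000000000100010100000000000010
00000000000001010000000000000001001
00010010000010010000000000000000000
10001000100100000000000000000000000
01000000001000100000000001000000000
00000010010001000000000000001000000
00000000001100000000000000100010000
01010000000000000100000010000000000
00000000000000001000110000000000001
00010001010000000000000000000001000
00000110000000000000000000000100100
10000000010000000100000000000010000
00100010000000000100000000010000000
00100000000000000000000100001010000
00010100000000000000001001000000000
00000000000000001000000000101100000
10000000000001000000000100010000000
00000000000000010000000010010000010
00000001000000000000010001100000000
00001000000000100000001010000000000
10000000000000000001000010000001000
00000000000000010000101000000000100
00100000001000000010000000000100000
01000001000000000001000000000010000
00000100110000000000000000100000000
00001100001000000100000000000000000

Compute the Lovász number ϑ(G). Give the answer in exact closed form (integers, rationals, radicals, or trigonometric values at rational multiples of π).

N(sikj) = {rrkj, qkxk, hcmq, wwcg}, |N(sikj)| = 4.
deg(xktb) = 4; N(xktb) = {zott, tmuj, qmjz, hcmq}.
Vertex mvdu has 4 neighbors: enra, ycqp, zkbz, lxqw.
deg(khca) = 4; N(khca) = {sguz, zott, mjgs, ggxb}.
4-regular, N=35; this is K(7,3), the Kneser graph.
Distinct eigenvalues (to 4 d.p.): [4.0, 2.0, -1.0, -3.0].
ϑ = −N·λ_min/(λ_max−λ_min) = −35·(-3)/(4−(-3)) = 15.
≈ 15.000000000 (to 9 d.p.).

15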